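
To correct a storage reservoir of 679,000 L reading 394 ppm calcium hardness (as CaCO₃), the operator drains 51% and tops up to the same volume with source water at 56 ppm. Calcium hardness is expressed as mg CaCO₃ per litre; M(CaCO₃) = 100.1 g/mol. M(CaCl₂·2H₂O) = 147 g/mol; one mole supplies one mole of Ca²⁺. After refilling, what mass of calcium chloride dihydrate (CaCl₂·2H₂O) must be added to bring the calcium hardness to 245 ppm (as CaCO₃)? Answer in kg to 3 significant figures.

23.3 kg

After draining 51% and refilling: 394 × 0.49 + 56 × 0.51 = 221.62 ppm.
Deficit to target: 245 − 221.62 = 23.38 mg/L.
As CaCO₃: 23.38 mg/L × 679,000 L = 15,880 g; ÷ 100.1 = 158.6 mol Ca²⁺.
Mass: 158.6 × 147 = 23,310 g.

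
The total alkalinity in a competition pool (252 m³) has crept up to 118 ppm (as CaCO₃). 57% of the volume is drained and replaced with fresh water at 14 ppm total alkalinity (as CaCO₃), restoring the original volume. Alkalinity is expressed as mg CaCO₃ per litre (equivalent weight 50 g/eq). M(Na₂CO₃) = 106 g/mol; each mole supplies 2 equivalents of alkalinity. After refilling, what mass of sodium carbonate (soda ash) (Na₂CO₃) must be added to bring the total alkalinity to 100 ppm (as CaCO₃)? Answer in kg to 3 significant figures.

Volume: 252 m³ = 252,000 L.
After draining 57% and refilling: 118 × 0.43 + 14 × 0.57 = 58.72 ppm.
Deficit to target: 100 − 58.72 = 41.28 mg/L.
As CaCO₃: 41.28 mg/L × 252,000 L = 10,400 g; ÷ 50 g/eq ÷ 2 = 104 mol Na₂CO₃.
Mass: 104 × 106 = 11,030 g.

11.0 kg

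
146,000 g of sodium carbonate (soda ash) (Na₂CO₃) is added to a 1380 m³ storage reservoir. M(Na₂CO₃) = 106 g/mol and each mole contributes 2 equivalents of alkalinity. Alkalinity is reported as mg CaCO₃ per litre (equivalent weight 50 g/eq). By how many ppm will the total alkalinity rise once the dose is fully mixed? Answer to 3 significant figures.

99.8 ppm

Volume: 1380 m³ = 1,380,000 L.
Moles of Na₂CO₃: 146,000 g ÷ 106 g/mol = 1377 mol → 2755 eq of alkalinity.
As CaCO₃: 2755 eq × 50 g/eq = 137,700 g.
Rise: 137,700 g / 1,380,000 L × 1000 = 99.81 mg/L.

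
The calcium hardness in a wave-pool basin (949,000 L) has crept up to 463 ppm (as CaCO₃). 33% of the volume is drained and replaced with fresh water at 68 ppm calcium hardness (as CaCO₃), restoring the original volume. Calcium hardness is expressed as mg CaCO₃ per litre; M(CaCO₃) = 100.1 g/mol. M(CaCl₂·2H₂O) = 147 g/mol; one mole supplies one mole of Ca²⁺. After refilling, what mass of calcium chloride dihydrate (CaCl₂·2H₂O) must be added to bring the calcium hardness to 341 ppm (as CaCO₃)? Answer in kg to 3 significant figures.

11.6 kg

After draining 33% and refilling: 463 × 0.67 + 68 × 0.33 = 332.65 ppm.
Deficit to target: 341 − 332.65 = 8.35 mg/L.
As CaCO₃: 8.35 mg/L × 949,000 L = 7924 g; ÷ 100.1 = 79.16 mol Ca²⁺.
Mass: 79.16 × 147 = 11,640 g.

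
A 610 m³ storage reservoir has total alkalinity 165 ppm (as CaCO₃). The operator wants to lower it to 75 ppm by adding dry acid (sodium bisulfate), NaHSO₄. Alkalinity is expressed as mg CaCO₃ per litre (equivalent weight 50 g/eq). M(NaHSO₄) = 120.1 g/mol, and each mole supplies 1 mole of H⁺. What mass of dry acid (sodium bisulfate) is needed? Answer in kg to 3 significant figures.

Volume: 610 m³ = 610,000 L.
Alkalinity to neutralize: (165 − 75) = 90 mg/L as CaCO₃ × 610,000 L = 54,900 g as CaCO₃.
Equivalents of H⁺ required: 54,900 ÷ 50 g/eq = 1098 eq = 1098 mol NaHSO₄.
Mass of NaHSO₄: 1098 × 120.1 = 131,900 g.

132 kg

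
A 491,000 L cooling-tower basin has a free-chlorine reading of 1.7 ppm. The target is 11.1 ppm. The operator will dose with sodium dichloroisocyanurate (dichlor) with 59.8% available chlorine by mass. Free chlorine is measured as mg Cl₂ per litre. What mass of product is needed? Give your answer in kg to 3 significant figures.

7.72 kg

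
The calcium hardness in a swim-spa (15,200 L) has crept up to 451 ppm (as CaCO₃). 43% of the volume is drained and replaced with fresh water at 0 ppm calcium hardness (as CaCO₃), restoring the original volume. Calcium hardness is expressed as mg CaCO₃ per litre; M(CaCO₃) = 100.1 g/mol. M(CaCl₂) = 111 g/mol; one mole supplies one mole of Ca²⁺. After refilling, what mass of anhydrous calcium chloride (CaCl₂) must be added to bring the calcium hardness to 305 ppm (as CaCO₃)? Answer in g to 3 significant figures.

After draining 43% and refilling: 451 × 0.57 + 0 × 0.43 = 257.07 ppm.
Deficit to target: 305 − 257.07 = 47.93 mg/L.
As CaCO₃: 47.93 mg/L × 15,200 L = 728.5 g; ÷ 100.1 = 7.278 mol Ca²⁺.
Mass: 7.278 × 111 = 807.9 g.

808 g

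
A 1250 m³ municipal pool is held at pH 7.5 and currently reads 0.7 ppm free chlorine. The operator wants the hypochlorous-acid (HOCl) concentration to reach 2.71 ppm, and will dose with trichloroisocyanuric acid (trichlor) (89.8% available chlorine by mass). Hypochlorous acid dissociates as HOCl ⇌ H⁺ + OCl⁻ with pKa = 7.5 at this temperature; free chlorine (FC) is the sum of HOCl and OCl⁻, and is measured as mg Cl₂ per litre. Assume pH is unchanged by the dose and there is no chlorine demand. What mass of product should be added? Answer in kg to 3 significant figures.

6.57 kg

Volume: 1250 m³ = 1,250,000 L.
[OCl⁻]/[HOCl] = 10^(pH − pKa) = 10^(7.5 − 7.5) = 1; fraction as HOCl = 1/(1 + 1) = 0.5.
Free chlorine required for 2.71 ppm HOCl: 2.71 / 0.5 = 5.42 ppm.
FC to add: 5.42 − 0.7 = 4.72 mg/L as Cl₂.
Cl₂ equivalent: 4.72 mg/L × 1,250,000 L = 5900 g.
Product at 89.8% available Cl: 5900 / 0.898 = 6570 g.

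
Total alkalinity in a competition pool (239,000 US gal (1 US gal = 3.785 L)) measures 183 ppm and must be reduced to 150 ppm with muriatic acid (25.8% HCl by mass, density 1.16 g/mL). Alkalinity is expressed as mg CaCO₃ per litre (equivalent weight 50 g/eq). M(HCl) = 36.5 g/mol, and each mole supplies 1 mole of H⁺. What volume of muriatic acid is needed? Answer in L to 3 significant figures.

Volume: 239,000 US gal × 3.785 L/gal = 904,615 L.
Alkalinity to neutralize: (183 − 150) = 33 mg/L as CaCO₃ × 904,615 L = 29,850 g as CaCO₃.
Equivalents of H⁺ required: 29,850 ÷ 50 g/eq = 597 eq = 597 mol HCl.
Mass of HCl: 597 × 36.5 = 21,790 g.
Mass of 25.8% solution: 21,790 / 0.258 = 84,470 g.
Volume: 84,470 g ÷ 1.16 g/mL = 72,820 mL.

72.8 L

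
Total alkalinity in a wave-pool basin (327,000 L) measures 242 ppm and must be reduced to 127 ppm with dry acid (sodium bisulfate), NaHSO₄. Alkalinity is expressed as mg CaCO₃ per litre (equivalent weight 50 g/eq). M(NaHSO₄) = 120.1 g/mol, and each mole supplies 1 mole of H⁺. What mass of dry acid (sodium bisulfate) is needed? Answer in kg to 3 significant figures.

Alkalinity to neutralize: (242 − 127) = 115 mg/L as CaCO₃ × 327,000 L = 37,600 g as CaCO₃.
Equivalents of H⁺ required: 37,600 ÷ 50 g/eq = 752.1 eq = 752.1 mol NaHSO₄.
Mass of NaHSO₄: 752.1 × 120.1 = 90,330 g.

90.3 kg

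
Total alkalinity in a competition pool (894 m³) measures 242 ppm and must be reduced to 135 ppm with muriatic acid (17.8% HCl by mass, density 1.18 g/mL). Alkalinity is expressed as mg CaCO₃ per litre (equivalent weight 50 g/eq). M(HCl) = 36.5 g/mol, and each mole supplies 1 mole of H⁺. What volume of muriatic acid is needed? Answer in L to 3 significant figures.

332 L

Volume: 894 m³ = 894,000 L.
Alkalinity to neutralize: (242 − 135) = 107 mg/L as CaCO₃ × 894,000 L = 95,660 g as CaCO₃.
Equivalents of H⁺ required: 95,660 ÷ 50 g/eq = 1913 eq = 1913 mol HCl.
Mass of HCl: 1913 × 36.5 = 69,830 g.
Mass of 17.8% solution: 69,830 / 0.178 = 392,300 g.
Volume: 392,300 g ÷ 1.18 g/mL = 332,500 mL.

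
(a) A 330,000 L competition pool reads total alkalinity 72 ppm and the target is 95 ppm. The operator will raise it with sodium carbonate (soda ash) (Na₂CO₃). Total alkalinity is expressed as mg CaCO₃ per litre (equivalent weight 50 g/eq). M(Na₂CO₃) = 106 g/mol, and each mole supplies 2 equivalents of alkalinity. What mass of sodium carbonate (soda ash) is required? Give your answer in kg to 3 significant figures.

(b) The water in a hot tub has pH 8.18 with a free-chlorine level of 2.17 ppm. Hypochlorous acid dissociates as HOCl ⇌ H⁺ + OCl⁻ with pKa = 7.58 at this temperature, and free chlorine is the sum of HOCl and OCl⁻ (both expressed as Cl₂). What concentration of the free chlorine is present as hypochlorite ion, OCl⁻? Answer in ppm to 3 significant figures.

(a) 8.05 kg; (b) 1.73 ppm

(a) Alkalinity to add: (95 − 72) = 23 mg/L as CaCO₃ × 330,000 L = 7590 g as CaCO₃.
(a) Equivalents: 7590 g ÷ 50 g/eq = 151.8 eq.
(a) Each mole of Na₂CO₃ supplies 2 eq, so 151.8 / 2 = 75.9 mol.
(a) Mass: 75.9 mol × 106 g/mol = 8045 g.

(b) [OCl⁻]/[HOCl] = 10^(pH − pKa) = 10^(8.18 − 7.58) = 10^0.60 = 3.981.
(b) Fraction as HOCl = 1 / (1 + 3.981) = 0.2008.
(b) OCl⁻ = (1 − 0.2008) × 2.17 ppm = 1.734 ppm.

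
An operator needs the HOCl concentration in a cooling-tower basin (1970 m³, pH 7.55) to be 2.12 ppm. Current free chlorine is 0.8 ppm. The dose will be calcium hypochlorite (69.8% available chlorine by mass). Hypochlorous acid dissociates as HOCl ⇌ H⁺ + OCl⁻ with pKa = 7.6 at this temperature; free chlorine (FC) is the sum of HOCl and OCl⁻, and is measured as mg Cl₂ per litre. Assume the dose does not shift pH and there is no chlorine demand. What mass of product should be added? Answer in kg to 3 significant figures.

9.06 kg

Volume: 1970 m³ = 1,970,000 L.
[OCl⁻]/[HOCl] = 10^(pH − pKa) = 10^(7.55 − 7.6) = 0.8913; fraction as HOCl = 1/(1 + 0.8913) = 0.5288.
Free chlorine required for 2.12 ppm HOCl: 2.12 / 0.5288 = 4.009 ppm.
FC to add: 4.009 − 0.8 = 3.209 mg/L as Cl₂.
Cl₂ equivalent: 3.209 mg/L × 1,970,000 L = 6323 g.
Product at 69.8% available Cl: 6323 / 0.698 = 9058 g.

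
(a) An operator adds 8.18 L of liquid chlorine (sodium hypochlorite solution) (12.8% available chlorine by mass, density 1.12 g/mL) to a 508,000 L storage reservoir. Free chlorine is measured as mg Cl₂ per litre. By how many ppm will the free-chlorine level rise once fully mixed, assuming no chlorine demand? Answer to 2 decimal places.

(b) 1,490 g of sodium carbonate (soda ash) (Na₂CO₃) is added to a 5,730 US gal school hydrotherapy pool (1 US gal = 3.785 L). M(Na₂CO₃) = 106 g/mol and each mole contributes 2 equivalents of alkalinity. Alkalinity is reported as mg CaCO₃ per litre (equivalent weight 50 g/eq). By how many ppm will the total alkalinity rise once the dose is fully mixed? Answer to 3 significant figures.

(a) 2.31 ppm; (b) 64.8 ppm

(a) Mass of solution: 8.18 L × 1000 mL/L × 1.12 g/mL = 9162 g.
(a) Available chlorine delivered: 9162 g × 0.128 = 1173 g as Cl₂.
(a) Concentration rise: 1173 g / 508,000 L = 2.308 mg/L = 2.31 ppm.

(b) Volume: 5,730 US gal × 3.785 L/gal = 21,688 L.
(b) Moles of Na₂CO₃: 1,490 g ÷ 106 g/mol = 14.06 mol → 28.11 eq of alkalinity.
(b) As CaCO₃: 28.11 eq × 50 g/eq = 1406 g.
(b) Rise: 1406 g / 21,688 L × 1000 = 64.81 mg/L.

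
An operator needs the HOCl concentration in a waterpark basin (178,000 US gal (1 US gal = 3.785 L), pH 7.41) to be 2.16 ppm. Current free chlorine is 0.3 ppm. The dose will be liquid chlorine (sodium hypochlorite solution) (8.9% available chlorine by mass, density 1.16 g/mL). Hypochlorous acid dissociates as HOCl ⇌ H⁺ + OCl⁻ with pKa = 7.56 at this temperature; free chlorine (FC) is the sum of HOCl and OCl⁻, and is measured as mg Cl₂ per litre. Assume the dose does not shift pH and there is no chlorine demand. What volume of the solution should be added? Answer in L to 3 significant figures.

22.1 L

Volume: 178,000 US gal × 3.785 L/gal = 673,730 L.
[OCl⁻]/[HOCl] = 10^(pH − pKa) = 10^(7.41 − 7.56) = 0.7079; fraction as HOCl = 1/(1 + 0.7079) = 0.5855.
Free chlorine required for 2.16 ppm HOCl: 2.16 / 0.5855 = 3.689 ppm.
FC to add: 3.689 − 0.3 = 3.389 mg/L as Cl₂.
Cl₂ equivalent: 3.389 mg/L × 673,730 L = 2283 g.
Product at 8.9% available Cl: 2283 / 0.089 = 25,660 g.
Volume: 25,660 g ÷ 1.16 g/mL = 22,120 mL.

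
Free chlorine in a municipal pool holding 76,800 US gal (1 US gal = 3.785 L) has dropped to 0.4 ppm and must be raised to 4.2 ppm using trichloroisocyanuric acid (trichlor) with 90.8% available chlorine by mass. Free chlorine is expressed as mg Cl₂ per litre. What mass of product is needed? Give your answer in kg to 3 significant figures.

Volume: 76,800 US gal × 3.785 L/gal = 290,688 L.
Chlorine deficit: 4.2 − 0.4 = 3.8 ppm = 3.8 mg/L as Cl₂.
Cl₂ equivalent needed: 3.8 mg/L × 290,688 L = 1,105,000 mg = 1105 g.
Product at 90.8% available chlorine: 1105 / 0.908 = 1217 g.

1.22 kg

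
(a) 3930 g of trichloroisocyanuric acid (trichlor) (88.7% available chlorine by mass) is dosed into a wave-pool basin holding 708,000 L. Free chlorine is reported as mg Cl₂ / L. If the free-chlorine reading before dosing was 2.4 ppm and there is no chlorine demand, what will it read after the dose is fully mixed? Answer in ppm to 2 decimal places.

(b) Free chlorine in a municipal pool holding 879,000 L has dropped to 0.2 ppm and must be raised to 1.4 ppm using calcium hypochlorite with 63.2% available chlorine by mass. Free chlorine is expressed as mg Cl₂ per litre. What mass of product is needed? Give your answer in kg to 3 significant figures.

(a) 7.32 ppm; (b) 1.67 kg

(a) Available chlorine delivered: 3930 g × 0.887 = 3486 g as Cl₂.
(a) Concentration rise: 3486 g / 708,000 L = 4.924 mg/L = 4.92 ppm.
(a) Final FC: 2.4 + 4.92 = 7.32 ppm.

(b) Chlorine deficit: 1.4 − 0.2 = 1.2 ppm = 1.2 mg/L as Cl₂.
(b) Cl₂ equivalent needed: 1.2 mg/L × 879,000 L = 1,055,000 mg = 1055 g.
(b) Product at 63.2% available chlorine: 1055 / 0.632 = 1669 g.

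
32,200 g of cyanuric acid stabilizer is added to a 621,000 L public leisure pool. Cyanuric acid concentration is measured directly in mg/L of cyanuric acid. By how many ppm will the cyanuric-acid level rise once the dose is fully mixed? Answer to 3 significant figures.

51.9 ppm

Rise: 32,200 g / 621,000 L × 1000 = 51.85 mg/L.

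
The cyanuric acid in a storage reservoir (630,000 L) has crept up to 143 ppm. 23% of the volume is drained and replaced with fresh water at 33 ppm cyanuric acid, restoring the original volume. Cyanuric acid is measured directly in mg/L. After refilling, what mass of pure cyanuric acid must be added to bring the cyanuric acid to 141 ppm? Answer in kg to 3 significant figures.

14.7 kg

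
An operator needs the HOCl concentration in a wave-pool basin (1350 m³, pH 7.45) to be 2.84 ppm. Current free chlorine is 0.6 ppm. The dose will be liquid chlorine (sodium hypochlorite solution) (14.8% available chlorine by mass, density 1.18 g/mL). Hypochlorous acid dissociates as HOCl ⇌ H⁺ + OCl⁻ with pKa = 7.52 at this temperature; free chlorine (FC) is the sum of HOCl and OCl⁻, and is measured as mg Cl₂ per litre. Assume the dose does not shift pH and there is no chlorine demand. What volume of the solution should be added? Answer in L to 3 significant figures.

36.0 L

Volume: 1350 m³ = 1,350,000 L.
[OCl⁻]/[HOCl] = 10^(pH − pKa) = 10^(7.45 − 7.52) = 0.8511; fraction as HOCl = 1/(1 + 0.8511) = 0.5402.
Free chlorine required for 2.84 ppm HOCl: 2.84 / 0.5402 = 5.257 ppm.
FC to add: 5.257 − 0.6 = 4.657 mg/L as Cl₂.
Cl₂ equivalent: 4.657 mg/L × 1,350,000 L = 6287 g.
Product at 14.8% available Cl: 6287 / 0.148 = 42,480 g.
Volume: 42,480 g ÷ 1.18 g/mL = 36,000 mL.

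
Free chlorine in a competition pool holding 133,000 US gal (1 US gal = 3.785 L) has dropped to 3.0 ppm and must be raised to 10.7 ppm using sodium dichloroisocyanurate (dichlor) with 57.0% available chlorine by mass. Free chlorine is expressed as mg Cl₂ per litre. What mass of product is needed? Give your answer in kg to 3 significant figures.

6.80 kg

Volume: 133,000 US gal × 3.785 L/gal = 503,405 L.
Chlorine deficit: 10.7 − 3.0 = 7.7 ppm = 7.7 mg/L as Cl₂.
Cl₂ equivalent needed: 7.7 mg/L × 503,405 L = 3,876,000 mg = 3876 g.
Product at 57.0% available chlorine: 3876 / 0.57 = 6800 g.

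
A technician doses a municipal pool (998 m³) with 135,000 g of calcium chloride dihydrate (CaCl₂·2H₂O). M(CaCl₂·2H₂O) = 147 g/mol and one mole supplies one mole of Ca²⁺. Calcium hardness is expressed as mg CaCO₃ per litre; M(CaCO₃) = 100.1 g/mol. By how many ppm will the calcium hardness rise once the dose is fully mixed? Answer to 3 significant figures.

92.1 ppm

Volume: 998 m³ = 998,000 L.
Moles of Ca²⁺: 135,000 g ÷ 147 g/mol = 918.4 mol.
As CaCO₃: 918.4 mol × 100.1 g/mol = 91,930 g.
Rise: 91,930 g / 998,000 L × 1000 = 92.11 mg/L.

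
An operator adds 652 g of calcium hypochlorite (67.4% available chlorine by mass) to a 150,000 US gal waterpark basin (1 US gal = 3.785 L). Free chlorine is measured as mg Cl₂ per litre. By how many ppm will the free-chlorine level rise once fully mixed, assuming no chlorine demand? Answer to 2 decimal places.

Volume: 150,000 US gal × 3.785 L/gal = 567,750 L.
Available chlorine delivered: 652 g × 0.674 = 439.4 g as Cl₂.
Concentration rise: 439.4 g / 567,750 L = 0.774 mg/L = 0.77 ppm.

0.77 ppm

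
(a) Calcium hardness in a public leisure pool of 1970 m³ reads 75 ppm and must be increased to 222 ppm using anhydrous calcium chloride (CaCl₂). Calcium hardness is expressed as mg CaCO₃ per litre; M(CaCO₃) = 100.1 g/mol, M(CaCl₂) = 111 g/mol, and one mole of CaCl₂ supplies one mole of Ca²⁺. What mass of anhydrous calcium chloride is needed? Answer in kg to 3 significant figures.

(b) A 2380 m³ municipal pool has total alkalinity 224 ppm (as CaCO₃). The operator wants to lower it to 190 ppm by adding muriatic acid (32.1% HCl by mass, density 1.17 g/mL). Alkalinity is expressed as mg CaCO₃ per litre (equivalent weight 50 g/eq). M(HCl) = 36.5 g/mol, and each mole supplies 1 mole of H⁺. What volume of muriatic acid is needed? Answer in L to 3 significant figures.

(a) Volume: 1970 m³ = 1,970,000 L.
(a) Hardness to add: (222 − 75) = 147 mg/L as CaCO₃ × 1,970,000 L = 289,600 g as CaCO₃.
(a) Moles of Ca²⁺ (1 mol Ca²⁺ ≡ 1 mol CaCO₃): 289,600 / 100.1 g/mol = 2893 mol.
(a) Mass of CaCl₂: 2893 × 111 = 321,100 g.

(b) Volume: 2380 m³ = 2,380,000 L.
(b) Alkalinity to neutralize: (224 − 190) = 34 mg/L as CaCO₃ × 2,380,000 L = 80,920 g as CaCO₃.
(b) Equivalents of H⁺ required: 80,920 ÷ 50 g/eq = 1618 eq = 1618 mol HCl.
(b) Mass of HCl: 1618 × 36.5 = 59,070 g.
(b) Mass of 32.1% solution: 59,070 / 0.321 = 184,000 g.
(b) Volume: 184,000 g ÷ 1.17 g/mL = 157,300 mL.

(a) 321 kg; (b) 157 L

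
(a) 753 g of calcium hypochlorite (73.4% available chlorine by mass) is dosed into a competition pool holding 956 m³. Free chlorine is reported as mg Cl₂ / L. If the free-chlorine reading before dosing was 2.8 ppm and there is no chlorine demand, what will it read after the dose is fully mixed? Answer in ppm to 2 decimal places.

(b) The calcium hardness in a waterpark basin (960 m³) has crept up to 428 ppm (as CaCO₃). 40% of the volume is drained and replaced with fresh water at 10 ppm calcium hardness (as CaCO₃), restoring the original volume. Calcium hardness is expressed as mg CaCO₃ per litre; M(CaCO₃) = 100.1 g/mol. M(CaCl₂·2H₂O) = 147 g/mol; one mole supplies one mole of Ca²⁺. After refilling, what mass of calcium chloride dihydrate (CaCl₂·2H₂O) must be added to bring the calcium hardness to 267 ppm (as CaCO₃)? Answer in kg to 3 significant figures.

(a) 3.38 ppm; (b) 8.74 kg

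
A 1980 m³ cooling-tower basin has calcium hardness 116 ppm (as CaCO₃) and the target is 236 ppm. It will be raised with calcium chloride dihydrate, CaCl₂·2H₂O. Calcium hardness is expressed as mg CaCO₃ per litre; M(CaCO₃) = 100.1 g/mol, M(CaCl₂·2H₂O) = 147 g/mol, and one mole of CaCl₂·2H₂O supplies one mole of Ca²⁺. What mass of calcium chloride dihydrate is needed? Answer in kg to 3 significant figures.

349 kg

Volume: 1980 m³ = 1,980,000 L.
Hardness to add: (236 − 116) = 120 mg/L as CaCO₃ × 1,980,000 L = 237,600 g as CaCO₃.
Moles of Ca²⁺ (1 mol Ca²⁺ ≡ 1 mol CaCO₃): 237,600 / 100.1 g/mol = 2374 mol.
Mass of CaCl₂·2H₂O: 2374 × 147 = 348,900 g.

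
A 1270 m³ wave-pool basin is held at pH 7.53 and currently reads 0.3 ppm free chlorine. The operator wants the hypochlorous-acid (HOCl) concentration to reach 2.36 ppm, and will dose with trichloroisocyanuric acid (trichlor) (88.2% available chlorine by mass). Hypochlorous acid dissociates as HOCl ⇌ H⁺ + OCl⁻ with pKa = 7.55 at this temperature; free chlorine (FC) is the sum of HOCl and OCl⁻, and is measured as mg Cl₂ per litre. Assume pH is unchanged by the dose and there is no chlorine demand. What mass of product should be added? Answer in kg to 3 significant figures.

6.21 kg

Volume: 1270 m³ = 1,270,000 L.
[OCl⁻]/[HOCl] = 10^(pH − pKa) = 10^(7.53 − 7.55) = 0.955; fraction as HOCl = 1/(1 + 0.955) = 0.5115.
Free chlorine required for 2.36 ppm HOCl: 2.36 / 0.5115 = 4.614 ppm.
FC to add: 4.614 − 0.3 = 4.314 mg/L as Cl₂.
Cl₂ equivalent: 4.314 mg/L × 1,270,000 L = 5479 g.
Product at 88.2% available Cl: 5479 / 0.882 = 6211 g.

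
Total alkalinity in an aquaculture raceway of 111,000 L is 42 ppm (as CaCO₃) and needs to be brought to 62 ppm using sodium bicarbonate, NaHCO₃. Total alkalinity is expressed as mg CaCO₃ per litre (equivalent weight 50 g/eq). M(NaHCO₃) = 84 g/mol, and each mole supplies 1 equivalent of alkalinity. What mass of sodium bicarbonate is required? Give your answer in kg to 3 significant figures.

Alkalinity to add: (62 − 42) = 20 mg/L as CaCO₃ × 111,000 L = 2220 g as CaCO₃.
Equivalents: 2220 g ÷ 50 g/eq = 44.4 eq.
NaHCO₃ supplies 1 eq per mole → 44.4 mol.
Mass: 44.4 mol × 84 g/mol = 3730 g.

3.73 kg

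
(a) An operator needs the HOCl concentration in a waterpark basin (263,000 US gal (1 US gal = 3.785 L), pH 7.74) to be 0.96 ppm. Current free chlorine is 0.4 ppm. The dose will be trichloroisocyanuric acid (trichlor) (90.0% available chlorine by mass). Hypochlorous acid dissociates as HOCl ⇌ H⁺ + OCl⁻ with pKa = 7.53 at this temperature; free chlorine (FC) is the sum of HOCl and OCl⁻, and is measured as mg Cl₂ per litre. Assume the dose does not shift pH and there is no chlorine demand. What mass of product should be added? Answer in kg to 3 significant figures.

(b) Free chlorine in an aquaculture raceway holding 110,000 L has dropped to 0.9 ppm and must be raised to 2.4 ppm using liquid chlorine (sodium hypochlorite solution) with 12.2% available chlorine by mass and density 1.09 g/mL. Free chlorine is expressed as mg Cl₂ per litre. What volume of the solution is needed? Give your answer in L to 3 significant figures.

(a) Volume: 263,000 US gal × 3.785 L/gal = 995,455 L.
(a) [OCl⁻]/[HOCl] = 10^(pH − pKa) = 10^(7.74 − 7.53) = 1.622; fraction as HOCl = 1/(1 + 1.622) = 0.3814.
(a) Free chlorine required for 0.96 ppm HOCl: 0.96 / 0.3814 = 2.517 ppm.
(a) FC to add: 2.517 − 0.4 = 2.117 mg/L as Cl₂.
(a) Cl₂ equivalent: 2.117 mg/L × 995,455 L = 2107 g.
(a) Product at 90.0% available Cl: 2107 / 0.9 = 2341 g.

(b) Chlorine deficit: 2.4 − 0.9 = 1.5 ppm = 1.5 mg/L as Cl₂.
(b) Cl₂ equivalent needed: 1.5 mg/L × 110,000 L = 165,000 mg = 165 g.
(b) Product at 12.2% available chlorine: 165 / 0.122 = 1352 g.
(b) Volume at density 1.09 g/mL: 1352 g ÷ 1.09 g/mL = 1241 mL.

(a) 2.34 kg; (b) 1.24 L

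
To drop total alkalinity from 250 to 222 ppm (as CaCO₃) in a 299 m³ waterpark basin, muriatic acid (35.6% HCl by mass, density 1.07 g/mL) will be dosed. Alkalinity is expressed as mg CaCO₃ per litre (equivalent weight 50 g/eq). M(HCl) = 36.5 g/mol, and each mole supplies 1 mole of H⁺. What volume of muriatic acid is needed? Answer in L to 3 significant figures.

Volume: 299 m³ = 299,000 L.
Alkalinity to neutralize: (250 − 222) = 28 mg/L as CaCO₃ × 299,000 L = 8372 g as CaCO₃.
Equivalents of H⁺ required: 8372 ÷ 50 g/eq = 167.4 eq = 167.4 mol HCl.
Mass of HCl: 167.4 × 36.5 = 6112 g.
Mass of 35.6% solution: 6112 / 0.356 = 17,170 g.
Volume: 17,170 g ÷ 1.07 g/mL = 16,040 mL.

16.0 L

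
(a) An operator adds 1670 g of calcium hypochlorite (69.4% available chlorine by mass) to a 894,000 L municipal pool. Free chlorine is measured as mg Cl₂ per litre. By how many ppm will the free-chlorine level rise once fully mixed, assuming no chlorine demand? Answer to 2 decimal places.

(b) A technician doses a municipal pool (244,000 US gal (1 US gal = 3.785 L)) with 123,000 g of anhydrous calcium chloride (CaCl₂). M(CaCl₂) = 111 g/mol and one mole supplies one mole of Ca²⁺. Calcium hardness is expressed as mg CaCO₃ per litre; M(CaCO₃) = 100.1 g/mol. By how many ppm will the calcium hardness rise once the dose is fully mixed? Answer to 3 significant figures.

(a) 1.30 ppm; (b) 120 ppm

(a) Available chlorine delivered: 1670 g × 0.694 = 1159 g as Cl₂.
(a) Concentration rise: 1159 g / 894,000 L = 1.296 mg/L = 1.30 ppm.

(b) Volume: 244,000 US gal × 3.785 L/gal = 923,540 L.
(b) Moles of Ca²⁺: 123,000 g ÷ 111 g/mol = 1108 mol.
(b) As CaCO₃: 1108 mol × 100.1 g/mol = 110,900 g.
(b) Rise: 110,900 g / 923,540 L × 1000 = 120.1 mg/L.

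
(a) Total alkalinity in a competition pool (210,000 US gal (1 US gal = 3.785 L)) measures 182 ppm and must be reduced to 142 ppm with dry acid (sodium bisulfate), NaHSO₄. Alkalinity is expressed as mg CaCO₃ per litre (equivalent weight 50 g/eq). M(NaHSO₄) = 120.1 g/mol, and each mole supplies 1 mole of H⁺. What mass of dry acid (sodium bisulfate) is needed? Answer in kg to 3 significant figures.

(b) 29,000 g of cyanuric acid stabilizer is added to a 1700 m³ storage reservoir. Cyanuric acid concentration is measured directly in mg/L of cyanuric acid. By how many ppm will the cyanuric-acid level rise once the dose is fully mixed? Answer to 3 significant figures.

(a) Volume: 210,000 US gal × 3.785 L/gal = 794,850 L.
(a) Alkalinity to neutralize: (182 − 142) = 40 mg/L as CaCO₃ × 794,850 L = 31,790 g as CaCO₃.
(a) Equivalents of H⁺ required: 31,790 ÷ 50 g/eq = 635.9 eq = 635.9 mol NaHSO₄.
(a) Mass of NaHSO₄: 635.9 × 120.1 = 76,370 g.

(b) Volume: 1700 m³ = 1,700,000 L.
(b) Rise: 29,000 g / 1,700,000 L × 1000 = 17.06 mg/L.

(a) 76.4 kg; (b) 17.1 ppm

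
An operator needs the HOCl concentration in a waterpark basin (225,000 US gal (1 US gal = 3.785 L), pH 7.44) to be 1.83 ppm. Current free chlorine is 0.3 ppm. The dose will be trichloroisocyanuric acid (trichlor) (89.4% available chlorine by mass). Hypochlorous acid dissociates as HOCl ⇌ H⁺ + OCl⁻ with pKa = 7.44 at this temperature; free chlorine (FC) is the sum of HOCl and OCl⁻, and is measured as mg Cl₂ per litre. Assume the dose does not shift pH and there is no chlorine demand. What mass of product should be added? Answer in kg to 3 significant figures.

Volume: 225,000 US gal × 3.785 L/gal = 851,625 L.
[OCl⁻]/[HOCl] = 10^(pH − pKa) = 10^(7.44 − 7.44) = 1; fraction as HOCl = 1/(1 + 1) = 0.5.
Free chlorine required for 1.83 ppm HOCl: 1.83 / 0.5 = 3.66 ppm.
FC to add: 3.66 − 0.3 = 3.36 mg/L as Cl₂.
Cl₂ equivalent: 3.36 mg/L × 851,625 L = 2861 g.
Product at 89.4% available Cl: 2861 / 0.894 = 3201 g.

3.20 kg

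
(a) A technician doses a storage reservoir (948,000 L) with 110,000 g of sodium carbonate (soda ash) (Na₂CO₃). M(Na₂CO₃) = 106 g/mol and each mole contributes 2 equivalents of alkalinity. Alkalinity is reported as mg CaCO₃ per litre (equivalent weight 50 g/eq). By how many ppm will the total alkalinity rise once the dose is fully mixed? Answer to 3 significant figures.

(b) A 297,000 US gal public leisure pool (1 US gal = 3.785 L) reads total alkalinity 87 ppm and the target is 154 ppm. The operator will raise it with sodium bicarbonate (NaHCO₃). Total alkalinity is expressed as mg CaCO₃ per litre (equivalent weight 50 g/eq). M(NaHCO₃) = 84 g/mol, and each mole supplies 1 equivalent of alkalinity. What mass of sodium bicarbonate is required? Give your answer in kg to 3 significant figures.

(a) Moles of Na₂CO₃: 110,000 g ÷ 106 g/mol = 1038 mol → 2075 eq of alkalinity.
(a) As CaCO₃: 2075 eq × 50 g/eq = 103,800 g.
(a) Rise: 103,800 g / 948,000 L × 1000 = 109.5 mg/L.

(b) Volume: 297,000 US gal × 3.785 L/gal = 1,124,145 L.
(b) Alkalinity to add: (154 − 87) = 67 mg/L as CaCO₃ × 1,124,145 L = 75,320 g as CaCO₃.
(b) Equivalents: 75,320 g ÷ 50 g/eq = 1506 eq.
(b) NaHCO₃ supplies 1 eq per mole → 1506 mol.
(b) Mass: 1506 mol × 84 g/mol = 126,500 g.

(a) 109 ppm; (b) 127 kg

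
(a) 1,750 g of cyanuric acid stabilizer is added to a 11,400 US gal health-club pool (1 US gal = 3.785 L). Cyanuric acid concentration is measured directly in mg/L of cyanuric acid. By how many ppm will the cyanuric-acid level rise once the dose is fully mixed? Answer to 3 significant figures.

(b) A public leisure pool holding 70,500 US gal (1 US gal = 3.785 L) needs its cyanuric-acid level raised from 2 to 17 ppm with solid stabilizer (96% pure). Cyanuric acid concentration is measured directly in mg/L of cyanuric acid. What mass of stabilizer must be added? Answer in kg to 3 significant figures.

(a) Volume: 11,400 US gal × 3.785 L/gal = 43,149 L.
(a) Rise: 1,750 g / 43,149 L × 1000 = 40.56 mg/L.

(b) Volume: 70,500 US gal × 3.785 L/gal = 266,842 L.
(b) CYA to add: (17 − 2) = 15 mg/L × 266,842 L = 4003 g cyanuric acid.
(b) At 96% purity: 4003 / 0.96 = 4169 g product.

(a) 40.6 ppm; (b) 4.17 kg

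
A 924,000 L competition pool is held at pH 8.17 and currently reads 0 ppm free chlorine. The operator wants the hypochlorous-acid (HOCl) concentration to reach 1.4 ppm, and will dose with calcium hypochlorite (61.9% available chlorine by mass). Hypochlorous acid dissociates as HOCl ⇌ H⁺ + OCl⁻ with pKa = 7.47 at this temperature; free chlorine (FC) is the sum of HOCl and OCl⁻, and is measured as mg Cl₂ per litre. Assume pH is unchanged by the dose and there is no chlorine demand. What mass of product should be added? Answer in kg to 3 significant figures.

12.6 kg

[OCl⁻]/[HOCl] = 10^(pH − pKa) = 10^(8.17 − 7.47) = 5.012; fraction as HOCl = 1/(1 + 5.012) = 0.1663.
Free chlorine required for 1.4 ppm HOCl: 1.4 / 0.1663 = 8.417 ppm.
FC to add: 8.417 − 0 = 8.417 mg/L as Cl₂.
Cl₂ equivalent: 8.417 mg/L × 924,000 L = 7777 g.
Product at 61.9% available Cl: 7777 / 0.619 = 12,560 g.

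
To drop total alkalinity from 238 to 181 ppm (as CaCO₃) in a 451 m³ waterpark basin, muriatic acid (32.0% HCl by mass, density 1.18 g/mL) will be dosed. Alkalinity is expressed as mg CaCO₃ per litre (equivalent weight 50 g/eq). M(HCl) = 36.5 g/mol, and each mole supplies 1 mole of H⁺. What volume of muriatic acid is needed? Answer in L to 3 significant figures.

Volume: 451 m³ = 451,000 L.
Alkalinity to neutralize: (238 − 181) = 57 mg/L as CaCO₃ × 451,000 L = 25,710 g as CaCO₃.
Equivalents of H⁺ required: 25,710 ÷ 50 g/eq = 514.1 eq = 514.1 mol HCl.
Mass of HCl: 514.1 × 36.5 = 18,770 g.
Mass of 32.0% solution: 18,770 / 0.32 = 58,640 g.
Volume: 58,640 g ÷ 1.18 g/mL = 49,700 mL.

49.7 L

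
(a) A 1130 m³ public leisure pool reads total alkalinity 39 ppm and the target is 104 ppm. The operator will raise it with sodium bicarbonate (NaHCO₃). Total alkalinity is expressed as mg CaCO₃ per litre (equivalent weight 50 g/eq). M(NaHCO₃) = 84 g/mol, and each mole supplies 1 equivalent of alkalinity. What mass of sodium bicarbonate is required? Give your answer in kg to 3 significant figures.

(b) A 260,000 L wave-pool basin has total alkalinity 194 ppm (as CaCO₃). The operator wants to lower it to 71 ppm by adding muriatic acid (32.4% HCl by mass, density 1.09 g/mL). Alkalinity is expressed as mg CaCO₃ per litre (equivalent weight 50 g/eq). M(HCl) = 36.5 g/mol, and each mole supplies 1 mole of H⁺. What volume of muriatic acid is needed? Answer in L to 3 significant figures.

(a) 123 kg; (b) 66.1 L

(a) Volume: 1130 m³ = 1,130,000 L.
(a) Alkalinity to add: (104 − 39) = 65 mg/L as CaCO₃ × 1,130,000 L = 73,450 g as CaCO₃.
(a) Equivalents: 73,450 g ÷ 50 g/eq = 1469 eq.
(a) NaHCO₃ supplies 1 eq per mole → 1469 mol.
(a) Mass: 1469 mol × 84 g/mol = 123,400 g.

(b) Alkalinity to neutralize: (194 − 71) = 123 mg/L as CaCO₃ × 260,000 L = 31,980 g as CaCO₃.
(b) Equivalents of H⁺ required: 31,980 ÷ 50 g/eq = 639.6 eq = 639.6 mol HCl.
(b) Mass of HCl: 639.6 × 36.5 = 23,350 g.
(b) Mass of 32.4% solution: 23,350 / 0.324 = 72,050 g.
(b) Volume: 72,050 g ÷ 1.09 g/mL = 66,100 mL.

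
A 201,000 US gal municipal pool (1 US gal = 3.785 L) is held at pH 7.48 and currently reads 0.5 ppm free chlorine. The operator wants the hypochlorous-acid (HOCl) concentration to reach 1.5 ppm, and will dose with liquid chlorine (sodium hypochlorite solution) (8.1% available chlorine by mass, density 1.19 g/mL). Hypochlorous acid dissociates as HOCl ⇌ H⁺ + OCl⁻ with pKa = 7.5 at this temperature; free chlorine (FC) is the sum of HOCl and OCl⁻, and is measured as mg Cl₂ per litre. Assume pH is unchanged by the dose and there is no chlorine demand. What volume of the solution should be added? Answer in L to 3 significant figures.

19.2 L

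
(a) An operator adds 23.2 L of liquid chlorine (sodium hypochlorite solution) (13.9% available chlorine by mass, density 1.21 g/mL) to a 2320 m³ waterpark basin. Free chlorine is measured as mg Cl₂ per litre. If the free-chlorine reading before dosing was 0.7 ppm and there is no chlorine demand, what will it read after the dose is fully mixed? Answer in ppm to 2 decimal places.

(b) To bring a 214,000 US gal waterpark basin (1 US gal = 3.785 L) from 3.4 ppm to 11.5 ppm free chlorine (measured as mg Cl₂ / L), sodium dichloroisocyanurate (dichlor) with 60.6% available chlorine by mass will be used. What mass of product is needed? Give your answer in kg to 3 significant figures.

(a) Volume: 2320 m³ = 2,320,000 L.
(a) Mass of solution: 23.2 L × 1000 mL/L × 1.21 g/mL = 28,070 g.
(a) Available chlorine delivered: 28,070 g × 0.139 = 3902 g as Cl₂.
(a) Concentration rise: 3902 g / 2,320,000 L = 1.682 mg/L = 1.68 ppm.
(a) Final FC: 0.7 + 1.68 = 2.38 ppm.

(b) Volume: 214,000 US gal × 3.785 L/gal = 809,990 L.
(b) Chlorine deficit: 11.5 − 3.4 = 8.1 ppm = 8.1 mg/L as Cl₂.
(b) Cl₂ equivalent needed: 8.1 mg/L × 809,990 L = 6,561,000 mg = 6561 g.
(b) Product at 60.6% available chlorine: 6561 / 0.606 = 10,830 g.

(a) 2.38 ppm; (b) 10.8 kg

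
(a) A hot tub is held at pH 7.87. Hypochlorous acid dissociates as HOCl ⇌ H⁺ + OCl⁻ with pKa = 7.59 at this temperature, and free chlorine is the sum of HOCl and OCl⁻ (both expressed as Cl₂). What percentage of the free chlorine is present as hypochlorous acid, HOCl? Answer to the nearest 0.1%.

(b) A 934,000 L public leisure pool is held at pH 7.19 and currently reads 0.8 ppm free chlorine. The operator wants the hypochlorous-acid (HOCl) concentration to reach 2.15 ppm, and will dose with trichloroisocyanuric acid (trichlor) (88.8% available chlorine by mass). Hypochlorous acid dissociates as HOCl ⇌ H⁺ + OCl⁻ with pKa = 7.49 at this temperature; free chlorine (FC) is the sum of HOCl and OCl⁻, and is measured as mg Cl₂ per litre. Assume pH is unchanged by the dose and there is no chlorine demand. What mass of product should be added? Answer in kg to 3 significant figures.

(a) 34.4%; (b) 2.55 kg

(a) [OCl⁻]/[HOCl] = 10^(pH − pKa) = 10^(7.87 − 7.59) = 10^0.28 = 1.905.
(a) Fraction as HOCl = 1 / (1 + 1.905) = 0.3442.

(b) [OCl⁻]/[HOCl] = 10^(pH − pKa) = 10^(7.19 − 7.49) = 0.5012; fraction as HOCl = 1/(1 + 0.5012) = 0.6661.
(b) Free chlorine required for 2.15 ppm HOCl: 2.15 / 0.6661 = 3.228 ppm.
(b) FC to add: 3.228 − 0.8 = 2.428 mg/L as Cl₂.
(b) Cl₂ equivalent: 2.428 mg/L × 934,000 L = 2267 g.
(b) Product at 88.8% available Cl: 2267 / 0.888 = 2553 g.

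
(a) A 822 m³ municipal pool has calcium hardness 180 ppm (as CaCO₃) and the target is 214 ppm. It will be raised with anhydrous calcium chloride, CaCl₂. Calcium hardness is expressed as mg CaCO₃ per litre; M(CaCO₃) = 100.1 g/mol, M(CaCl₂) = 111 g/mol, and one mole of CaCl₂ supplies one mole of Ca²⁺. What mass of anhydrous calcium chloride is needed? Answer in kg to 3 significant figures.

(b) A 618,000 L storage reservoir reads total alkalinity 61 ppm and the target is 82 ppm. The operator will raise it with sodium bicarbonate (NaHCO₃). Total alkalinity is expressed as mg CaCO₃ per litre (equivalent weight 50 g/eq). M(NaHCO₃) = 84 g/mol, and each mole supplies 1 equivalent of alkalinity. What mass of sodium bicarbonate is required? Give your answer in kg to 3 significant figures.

(a) Volume: 822 m³ = 822,000 L.
(a) Hardness to add: (214 − 180) = 34 mg/L as CaCO₃ × 822,000 L = 27,950 g as CaCO₃.
(a) Moles of Ca²⁺ (1 mol Ca²⁺ ≡ 1 mol CaCO₃): 27,950 / 100.1 g/mol = 279.2 mol.
(a) Mass of CaCl₂: 279.2 × 111 = 30,990 g.

(b) Alkalinity to add: (82 − 61) = 21 mg/L as CaCO₃ × 618,000 L = 12,980 g as CaCO₃.
(b) Equivalents: 12,980 g ÷ 50 g/eq = 259.6 eq.
(b) NaHCO₃ supplies 1 eq per mole → 259.6 mol.
(b) Mass: 259.6 mol × 84 g/mol = 21,800 g.

(a) 31.0 kg; (b) 21.8 kg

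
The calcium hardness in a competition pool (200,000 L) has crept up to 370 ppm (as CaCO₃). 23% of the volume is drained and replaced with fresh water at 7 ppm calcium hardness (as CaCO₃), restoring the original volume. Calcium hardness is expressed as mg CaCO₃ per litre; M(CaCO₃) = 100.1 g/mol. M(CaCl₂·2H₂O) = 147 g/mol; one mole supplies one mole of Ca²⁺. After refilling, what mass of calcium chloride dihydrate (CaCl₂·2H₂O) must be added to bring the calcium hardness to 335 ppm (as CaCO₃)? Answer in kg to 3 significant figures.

14.2 kg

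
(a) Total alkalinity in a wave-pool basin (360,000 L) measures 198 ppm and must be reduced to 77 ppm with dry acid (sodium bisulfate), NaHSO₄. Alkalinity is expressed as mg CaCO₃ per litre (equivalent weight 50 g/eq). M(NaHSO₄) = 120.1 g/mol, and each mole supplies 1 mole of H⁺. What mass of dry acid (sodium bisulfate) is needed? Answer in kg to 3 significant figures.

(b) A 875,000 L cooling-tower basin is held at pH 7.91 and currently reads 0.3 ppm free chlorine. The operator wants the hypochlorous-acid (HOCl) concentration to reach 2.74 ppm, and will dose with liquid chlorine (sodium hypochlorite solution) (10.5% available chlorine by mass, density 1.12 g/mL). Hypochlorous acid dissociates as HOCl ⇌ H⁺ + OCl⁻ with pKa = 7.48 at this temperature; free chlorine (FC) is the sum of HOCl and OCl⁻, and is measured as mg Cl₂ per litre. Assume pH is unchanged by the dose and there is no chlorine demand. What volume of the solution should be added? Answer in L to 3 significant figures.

(a) Alkalinity to neutralize: (198 − 77) = 121 mg/L as CaCO₃ × 360,000 L = 43,560 g as CaCO₃.
(a) Equivalents of H⁺ required: 43,560 ÷ 50 g/eq = 871.2 eq = 871.2 mol NaHSO₄.
(a) Mass of NaHSO₄: 871.2 × 120.1 = 104,600 g.

(b) [OCl⁻]/[HOCl] = 10^(pH − pKa) = 10^(7.91 − 7.48) = 2.692; fraction as HOCl = 1/(1 + 2.692) = 0.2709.
(b) Free chlorine required for 2.74 ppm HOCl: 2.74 / 0.2709 = 10.11 ppm.
(b) FC to add: 10.11 − 0.3 = 9.815 mg/L as Cl₂.
(b) Cl₂ equivalent: 9.815 mg/L × 875,000 L = 8588 g.
(b) Product at 10.5% available Cl: 8588 / 0.105 = 81,790 g.
(b) Volume: 81,790 g ÷ 1.12 g/mL = 73,030 mL.

(a) 105 kg; (b) 73.0 L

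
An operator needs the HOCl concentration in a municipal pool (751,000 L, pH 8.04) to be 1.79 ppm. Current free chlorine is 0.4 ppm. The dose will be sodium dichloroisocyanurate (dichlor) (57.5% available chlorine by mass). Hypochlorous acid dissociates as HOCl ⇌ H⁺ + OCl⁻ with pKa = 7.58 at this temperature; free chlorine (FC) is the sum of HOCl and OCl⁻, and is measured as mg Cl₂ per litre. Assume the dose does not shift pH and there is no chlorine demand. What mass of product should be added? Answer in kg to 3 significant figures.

8.56 kg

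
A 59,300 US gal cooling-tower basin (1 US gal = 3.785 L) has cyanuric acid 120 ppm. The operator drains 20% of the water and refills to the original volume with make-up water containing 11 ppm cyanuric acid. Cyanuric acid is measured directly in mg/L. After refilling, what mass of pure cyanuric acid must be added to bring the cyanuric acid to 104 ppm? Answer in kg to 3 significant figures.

1.30 kg

Volume: 59,300 US gal × 3.785 L/gal = 224,450 L.
After draining 20% and refilling: 120 × 0.80 + 11 × 0.20 = 98.2 ppm.
Deficit to target: 104 − 98.2 = 5.8 mg/L.
Mass: 5.8 mg/L × 224,450 L = 1302 g cyanuric acid.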